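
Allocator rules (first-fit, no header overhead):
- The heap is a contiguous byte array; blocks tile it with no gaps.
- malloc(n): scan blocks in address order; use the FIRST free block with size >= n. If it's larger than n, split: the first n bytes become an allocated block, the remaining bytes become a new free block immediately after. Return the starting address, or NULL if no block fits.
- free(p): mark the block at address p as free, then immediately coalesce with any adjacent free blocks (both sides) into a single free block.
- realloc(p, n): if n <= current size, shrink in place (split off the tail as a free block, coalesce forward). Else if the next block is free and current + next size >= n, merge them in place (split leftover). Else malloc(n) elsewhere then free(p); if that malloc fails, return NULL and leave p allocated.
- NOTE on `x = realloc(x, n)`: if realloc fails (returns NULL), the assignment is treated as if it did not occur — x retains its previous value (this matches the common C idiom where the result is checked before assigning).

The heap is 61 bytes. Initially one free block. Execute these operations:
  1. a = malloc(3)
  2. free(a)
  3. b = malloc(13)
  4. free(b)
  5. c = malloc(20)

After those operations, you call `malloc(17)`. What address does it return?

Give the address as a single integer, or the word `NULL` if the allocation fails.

Op 1: a = malloc(3) -> a = 0; heap: [0-2 ALLOC][3-60 FREE]
Op 2: free(a) -> (freed a); heap: [0-60 FREE]
Op 3: b = malloc(13) -> b = 0; heap: [0-12 ALLOC][13-60 FREE]
Op 4: free(b) -> (freed b); heap: [0-60 FREE]
Op 5: c = malloc(20) -> c = 0; heap: [0-19 ALLOC][20-60 FREE]
malloc(17): first-fit scan over [0-19 ALLOC][20-60 FREE] -> 20

Answer: 20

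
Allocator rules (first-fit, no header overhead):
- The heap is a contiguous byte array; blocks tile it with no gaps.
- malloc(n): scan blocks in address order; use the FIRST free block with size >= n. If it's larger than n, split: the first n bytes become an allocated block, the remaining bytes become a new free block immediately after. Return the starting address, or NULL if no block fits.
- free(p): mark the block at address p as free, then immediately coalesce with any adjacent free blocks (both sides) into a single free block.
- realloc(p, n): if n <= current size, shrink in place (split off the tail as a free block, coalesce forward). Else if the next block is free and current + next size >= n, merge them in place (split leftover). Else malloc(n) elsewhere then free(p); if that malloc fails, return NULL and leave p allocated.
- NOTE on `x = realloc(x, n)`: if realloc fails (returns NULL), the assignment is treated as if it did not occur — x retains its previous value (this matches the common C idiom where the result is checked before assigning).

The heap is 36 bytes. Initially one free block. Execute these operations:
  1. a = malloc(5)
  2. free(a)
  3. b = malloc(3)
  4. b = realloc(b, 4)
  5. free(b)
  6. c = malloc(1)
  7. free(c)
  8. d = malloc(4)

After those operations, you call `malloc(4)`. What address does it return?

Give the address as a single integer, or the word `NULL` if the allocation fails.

Answer: 4

Derivation:
Op 1: a = malloc(5) -> a = 0; heap: [0-4 ALLOC][5-35 FREE]
Op 2: free(a) -> (freed a); heap: [0-35 FREE]
Op 3: b = malloc(3) -> b = 0; heap: [0-2 ALLOC][3-35 FREE]
Op 4: b = realloc(b, 4) -> b = 0; heap: [0-3 ALLOC][4-35 FREE]
Op 5: free(b) -> (freed b); heap: [0-35 FREE]
Op 6: c = malloc(1) -> c = 0; heap: [0-0 ALLOC][1-35 FREE]
Op 7: free(c) -> (freed c); heap: [0-35 FREE]
Op 8: d = malloc(4) -> d = 0; heap: [0-3 ALLOC][4-35 FREE]
malloc(4): first-fit scan over [0-3 ALLOC][4-35 FREE] -> 4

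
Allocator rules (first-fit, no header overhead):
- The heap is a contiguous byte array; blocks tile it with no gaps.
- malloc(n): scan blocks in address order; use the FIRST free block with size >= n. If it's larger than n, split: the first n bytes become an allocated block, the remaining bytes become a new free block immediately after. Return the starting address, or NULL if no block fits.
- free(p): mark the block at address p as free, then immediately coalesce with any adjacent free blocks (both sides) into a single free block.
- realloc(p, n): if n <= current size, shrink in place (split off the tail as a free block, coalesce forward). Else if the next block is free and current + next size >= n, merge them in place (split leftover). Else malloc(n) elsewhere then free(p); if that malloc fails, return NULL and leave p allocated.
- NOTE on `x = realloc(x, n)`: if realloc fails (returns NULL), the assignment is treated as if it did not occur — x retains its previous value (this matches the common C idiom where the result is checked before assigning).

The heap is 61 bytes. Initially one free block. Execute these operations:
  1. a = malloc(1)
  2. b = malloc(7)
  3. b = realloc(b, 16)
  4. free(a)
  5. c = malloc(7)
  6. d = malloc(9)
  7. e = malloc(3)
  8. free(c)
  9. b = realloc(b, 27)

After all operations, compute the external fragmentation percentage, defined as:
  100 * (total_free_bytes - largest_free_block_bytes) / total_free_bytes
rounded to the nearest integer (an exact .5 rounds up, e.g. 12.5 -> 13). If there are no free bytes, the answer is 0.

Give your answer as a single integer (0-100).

Op 1: a = malloc(1) -> a = 0; heap: [0-0 ALLOC][1-60 FREE]
Op 2: b = malloc(7) -> b = 1; heap: [0-0 ALLOC][1-7 ALLOC][8-60 FREE]
Op 3: b = realloc(b, 16) -> b = 1; heap: [0-0 ALLOC][1-16 ALLOC][17-60 FREE]
Op 4: free(a) -> (freed a); heap: [0-0 FREE][1-16 ALLOC][17-60 FREE]
Op 5: c = malloc(7) -> c = 17; heap: [0-0 FREE][1-16 ALLOC][17-23 ALLOC][24-60 FREE]
Op 6: d = malloc(9) -> d = 24; heap: [0-0 FREE][1-16 ALLOC][17-23 ALLOC][24-32 ALLOC][33-60 FREE]
Op 7: e = malloc(3) -> e = 33; heap: [0-0 FREE][1-16 ALLOC][17-23 ALLOC][24-32 ALLOC][33-35 ALLOC][36-60 FREE]
Op 8: free(c) -> (freed c); heap: [0-0 FREE][1-16 ALLOC][17-23 FREE][24-32 ALLOC][33-35 ALLOC][36-60 FREE]
Op 9: b = realloc(b, 27) -> NULL (b unchanged); heap: [0-0 FREE][1-16 ALLOC][17-23 FREE][24-32 ALLOC][33-35 ALLOC][36-60 FREE]
Free blocks: [1 7 25] total_free=33 largest=25 -> 100*(33-25)/33 = 800/33 ≈ 24.242 -> rounds to 24

Answer: 24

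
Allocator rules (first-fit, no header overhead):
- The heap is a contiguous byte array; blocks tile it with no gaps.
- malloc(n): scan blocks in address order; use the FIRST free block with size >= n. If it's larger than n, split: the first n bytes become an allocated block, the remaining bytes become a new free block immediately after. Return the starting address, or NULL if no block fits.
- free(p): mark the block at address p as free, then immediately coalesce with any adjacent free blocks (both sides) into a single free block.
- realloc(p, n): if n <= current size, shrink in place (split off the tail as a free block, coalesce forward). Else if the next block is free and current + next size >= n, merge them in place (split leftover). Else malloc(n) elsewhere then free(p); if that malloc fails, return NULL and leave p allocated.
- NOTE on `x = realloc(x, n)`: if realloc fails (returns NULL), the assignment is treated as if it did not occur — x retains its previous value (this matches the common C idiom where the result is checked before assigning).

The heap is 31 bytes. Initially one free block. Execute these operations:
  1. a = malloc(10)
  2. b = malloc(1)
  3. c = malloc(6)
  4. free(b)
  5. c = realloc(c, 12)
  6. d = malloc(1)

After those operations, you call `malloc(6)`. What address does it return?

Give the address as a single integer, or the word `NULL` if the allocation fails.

Answer: 23

Derivation:
Op 1: a = malloc(10) -> a = 0; heap: [0-9 ALLOC][10-30 FREE]
Op 2: b = malloc(1) -> b = 10; heap: [0-9 ALLOC][10-10 ALLOC][11-30 FREE]
Op 3: c = malloc(6) -> c = 11; heap: [0-9 ALLOC][10-10 ALLOC][11-16 ALLOC][17-30 FREE]
Op 4: free(b) -> (freed b); heap: [0-9 ALLOC][10-10 FREE][11-16 ALLOC][17-30 FREE]
Op 5: c = realloc(c, 12) -> c = 11; heap: [0-9 ALLOC][10-10 FREE][11-22 ALLOC][23-30 FREE]
Op 6: d = malloc(1) -> d = 10; heap: [0-9 ALLOC][10-10 ALLOC][11-22 ALLOC][23-30 FREE]
malloc(6): first-fit scan over [0-9 ALLOC][10-10 ALLOC][11-22 ALLOC][23-30 FREE] -> 23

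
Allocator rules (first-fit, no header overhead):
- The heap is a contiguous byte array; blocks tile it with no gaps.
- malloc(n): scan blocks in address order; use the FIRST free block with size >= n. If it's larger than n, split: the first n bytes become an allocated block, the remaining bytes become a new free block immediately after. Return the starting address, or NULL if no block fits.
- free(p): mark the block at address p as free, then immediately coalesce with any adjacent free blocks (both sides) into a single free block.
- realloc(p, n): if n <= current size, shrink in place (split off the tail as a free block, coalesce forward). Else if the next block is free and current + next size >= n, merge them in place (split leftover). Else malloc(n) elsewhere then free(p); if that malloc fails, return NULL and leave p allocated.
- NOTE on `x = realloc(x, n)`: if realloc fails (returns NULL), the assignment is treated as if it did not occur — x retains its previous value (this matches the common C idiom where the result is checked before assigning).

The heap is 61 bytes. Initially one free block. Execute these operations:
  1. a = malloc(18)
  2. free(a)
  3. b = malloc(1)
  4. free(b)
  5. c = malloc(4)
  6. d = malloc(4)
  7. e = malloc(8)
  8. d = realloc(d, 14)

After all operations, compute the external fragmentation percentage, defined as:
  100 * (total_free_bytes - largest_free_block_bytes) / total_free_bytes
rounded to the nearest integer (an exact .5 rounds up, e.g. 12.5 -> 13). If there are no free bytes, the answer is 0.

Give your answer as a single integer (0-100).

Op 1: a = malloc(18) -> a = 0; heap: [0-17 ALLOC][18-60 FREE]
Op 2: free(a) -> (freed a); heap: [0-60 FREE]
Op 3: b = malloc(1) -> b = 0; heap: [0-0 ALLOC][1-60 FREE]
Op 4: free(b) -> (freed b); heap: [0-60 FREE]
Op 5: c = malloc(4) -> c = 0; heap: [0-3 ALLOC][4-60 FREE]
Op 6: d = malloc(4) -> d = 4; heap: [0-3 ALLOC][4-7 ALLOC][8-60 FREE]
Op 7: e = malloc(8) -> e = 8; heap: [0-3 ALLOC][4-7 ALLOC][8-15 ALLOC][16-60 FREE]
Op 8: d = realloc(d, 14) -> d = 16; heap: [0-3 ALLOC][4-7 FREE][8-15 ALLOC][16-29 ALLOC][30-60 FREE]
Free blocks: [4 31] total_free=35 largest=31 -> 100*(35-31)/35 = 400/35 ≈ 11.429 -> rounds to 11

Answer: 11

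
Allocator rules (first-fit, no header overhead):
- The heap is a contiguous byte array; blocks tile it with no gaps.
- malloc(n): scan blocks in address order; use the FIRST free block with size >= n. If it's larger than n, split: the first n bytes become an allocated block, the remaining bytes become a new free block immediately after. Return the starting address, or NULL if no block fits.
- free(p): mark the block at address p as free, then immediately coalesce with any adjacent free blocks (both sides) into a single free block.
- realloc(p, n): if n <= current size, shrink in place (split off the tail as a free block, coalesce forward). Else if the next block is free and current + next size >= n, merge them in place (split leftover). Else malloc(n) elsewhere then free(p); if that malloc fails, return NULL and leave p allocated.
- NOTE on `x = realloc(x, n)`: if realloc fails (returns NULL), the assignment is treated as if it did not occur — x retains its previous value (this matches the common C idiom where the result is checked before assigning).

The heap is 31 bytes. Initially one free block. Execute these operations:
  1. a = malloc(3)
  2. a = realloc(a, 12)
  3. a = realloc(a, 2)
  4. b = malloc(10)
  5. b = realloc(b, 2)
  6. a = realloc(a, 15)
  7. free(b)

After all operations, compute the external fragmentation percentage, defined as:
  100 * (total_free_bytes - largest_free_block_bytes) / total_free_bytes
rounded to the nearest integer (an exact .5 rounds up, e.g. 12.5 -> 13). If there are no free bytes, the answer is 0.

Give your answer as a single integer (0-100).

Answer: 25

Derivation:
Op 1: a = malloc(3) -> a = 0; heap: [0-2 ALLOC][3-30 FREE]
Op 2: a = realloc(a, 12) -> a = 0; heap: [0-11 ALLOC][12-30 FREE]
Op 3: a = realloc(a, 2) -> a = 0; heap: [0-1 ALLOC][2-30 FREE]
Op 4: b = malloc(10) -> b = 2; heap: [0-1 ALLOC][2-11 ALLOC][12-30 FREE]
Op 5: b = realloc(b, 2) -> b = 2; heap: [0-1 ALLOC][2-3 ALLOC][4-30 FREE]
Op 6: a = realloc(a, 15) -> a = 4; heap: [0-1 FREE][2-3 ALLOC][4-18 ALLOC][19-30 FREE]
Op 7: free(b) -> (freed b); heap: [0-3 FREE][4-18 ALLOC][19-30 FREE]
Free blocks: [4 12] total_free=16 largest=12 -> 100*(16-12)/16 = 400/16 = 25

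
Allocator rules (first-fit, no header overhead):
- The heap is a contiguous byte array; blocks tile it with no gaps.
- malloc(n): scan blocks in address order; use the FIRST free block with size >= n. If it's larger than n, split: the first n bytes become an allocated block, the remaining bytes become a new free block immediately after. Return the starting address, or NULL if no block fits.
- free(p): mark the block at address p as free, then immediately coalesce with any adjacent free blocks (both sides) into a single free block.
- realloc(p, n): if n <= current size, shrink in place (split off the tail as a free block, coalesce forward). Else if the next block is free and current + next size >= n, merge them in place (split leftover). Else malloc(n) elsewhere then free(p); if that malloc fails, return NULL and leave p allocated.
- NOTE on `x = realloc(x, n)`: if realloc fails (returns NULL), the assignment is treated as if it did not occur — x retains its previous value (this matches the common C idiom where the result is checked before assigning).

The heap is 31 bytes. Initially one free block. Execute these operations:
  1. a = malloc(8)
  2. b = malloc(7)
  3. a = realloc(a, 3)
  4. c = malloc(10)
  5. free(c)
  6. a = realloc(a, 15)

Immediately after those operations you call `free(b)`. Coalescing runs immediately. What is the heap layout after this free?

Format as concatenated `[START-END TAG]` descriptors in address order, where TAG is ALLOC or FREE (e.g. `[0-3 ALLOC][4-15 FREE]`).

Op 1: a = malloc(8) -> a = 0; heap: [0-7 ALLOC][8-30 FREE]
Op 2: b = malloc(7) -> b = 8; heap: [0-7 ALLOC][8-14 ALLOC][15-30 FREE]
Op 3: a = realloc(a, 3) -> a = 0; heap: [0-2 ALLOC][3-7 FREE][8-14 ALLOC][15-30 FREE]
Op 4: c = malloc(10) -> c = 15; heap: [0-2 ALLOC][3-7 FREE][8-14 ALLOC][15-24 ALLOC][25-30 FREE]
Op 5: free(c) -> (freed c); heap: [0-2 ALLOC][3-7 FREE][8-14 ALLOC][15-30 FREE]
Op 6: a = realloc(a, 15) -> a = 15; heap: [0-7 FREE][8-14 ALLOC][15-29 ALLOC][30-30 FREE]
free(b): b = 8 -> block [8-14 ALLOC]; mark free, coalesce with adjacent free neighbors -> [0-14 FREE][15-29 ALLOC][30-30 FREE]

Answer: [0-14 FREE][15-29 ALLOC][30-30 FREE]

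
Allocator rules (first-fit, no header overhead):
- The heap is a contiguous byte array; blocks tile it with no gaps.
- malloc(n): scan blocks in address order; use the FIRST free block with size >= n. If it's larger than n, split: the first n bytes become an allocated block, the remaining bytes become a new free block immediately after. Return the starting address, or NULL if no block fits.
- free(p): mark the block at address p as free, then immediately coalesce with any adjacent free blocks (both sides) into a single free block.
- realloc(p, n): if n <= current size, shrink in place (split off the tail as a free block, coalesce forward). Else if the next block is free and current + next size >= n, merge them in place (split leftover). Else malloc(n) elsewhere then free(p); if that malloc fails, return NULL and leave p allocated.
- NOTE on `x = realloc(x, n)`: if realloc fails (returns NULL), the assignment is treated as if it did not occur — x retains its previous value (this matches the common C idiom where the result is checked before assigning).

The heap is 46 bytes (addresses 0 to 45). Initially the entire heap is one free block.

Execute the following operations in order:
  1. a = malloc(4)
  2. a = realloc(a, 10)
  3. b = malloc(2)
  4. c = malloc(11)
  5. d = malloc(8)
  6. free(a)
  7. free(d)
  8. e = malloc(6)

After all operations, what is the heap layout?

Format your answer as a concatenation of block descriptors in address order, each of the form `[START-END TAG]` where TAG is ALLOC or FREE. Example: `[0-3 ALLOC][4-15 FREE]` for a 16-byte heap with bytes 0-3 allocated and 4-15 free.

Op 1: a = malloc(4) -> a = 0; heap: [0-3 ALLOC][4-45 FREE]
Op 2: a = realloc(a, 10) -> a = 0; heap: [0-9 ALLOC][10-45 FREE]
Op 3: b = malloc(2) -> b = 10; heap: [0-9 ALLOC][10-11 ALLOC][12-45 FREE]
Op 4: c = malloc(11) -> c = 12; heap: [0-9 ALLOC][10-11 ALLOC][12-22 ALLOC][23-45 FREE]
Op 5: d = malloc(8) -> d = 23; heap: [0-9 ALLOC][10-11 ALLOC][12-22 ALLOC][23-30 ALLOC][31-45 FREE]
Op 6: free(a) -> (freed a); heap: [0-9 FREE][10-11 ALLOC][12-22 ALLOC][23-30 ALLOC][31-45 FREE]
Op 7: free(d) -> (freed d); heap: [0-9 FREE][10-11 ALLOC][12-22 ALLOC][23-45 FREE]
Op 8: e = malloc(6) -> e = 0; heap: [0-5 ALLOC][6-9 FREE][10-11 ALLOC][12-22 ALLOC][23-45 FREE]

Answer: [0-5 ALLOC][6-9 FREE][10-11 ALLOC][12-22 ALLOC][23-45 FREE]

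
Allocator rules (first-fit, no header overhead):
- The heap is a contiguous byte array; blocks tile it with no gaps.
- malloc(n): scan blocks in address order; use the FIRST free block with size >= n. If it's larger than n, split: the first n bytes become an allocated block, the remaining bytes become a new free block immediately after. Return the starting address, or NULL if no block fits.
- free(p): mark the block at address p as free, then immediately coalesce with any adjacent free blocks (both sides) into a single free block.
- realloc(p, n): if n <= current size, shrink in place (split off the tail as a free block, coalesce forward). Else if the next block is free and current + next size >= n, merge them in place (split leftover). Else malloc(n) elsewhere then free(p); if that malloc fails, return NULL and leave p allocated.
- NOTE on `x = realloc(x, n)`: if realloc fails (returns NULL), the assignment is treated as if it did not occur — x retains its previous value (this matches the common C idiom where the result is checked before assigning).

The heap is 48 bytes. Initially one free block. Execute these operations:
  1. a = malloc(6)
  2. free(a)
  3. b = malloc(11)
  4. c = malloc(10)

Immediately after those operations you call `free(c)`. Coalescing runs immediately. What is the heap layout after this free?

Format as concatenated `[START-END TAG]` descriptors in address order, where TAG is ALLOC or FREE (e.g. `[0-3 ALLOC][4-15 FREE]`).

Op 1: a = malloc(6) -> a = 0; heap: [0-5 ALLOC][6-47 FREE]
Op 2: free(a) -> (freed a); heap: [0-47 FREE]
Op 3: b = malloc(11) -> b = 0; heap: [0-10 ALLOC][11-47 FREE]
Op 4: c = malloc(10) -> c = 11; heap: [0-10 ALLOC][11-20 ALLOC][21-47 FREE]
free(c): c = 11 -> block [11-20 ALLOC]; mark free, coalesce with adjacent free neighbors -> [0-10 ALLOC][11-47 FREE]

Answer: [0-10 ALLOC][11-47 FREE]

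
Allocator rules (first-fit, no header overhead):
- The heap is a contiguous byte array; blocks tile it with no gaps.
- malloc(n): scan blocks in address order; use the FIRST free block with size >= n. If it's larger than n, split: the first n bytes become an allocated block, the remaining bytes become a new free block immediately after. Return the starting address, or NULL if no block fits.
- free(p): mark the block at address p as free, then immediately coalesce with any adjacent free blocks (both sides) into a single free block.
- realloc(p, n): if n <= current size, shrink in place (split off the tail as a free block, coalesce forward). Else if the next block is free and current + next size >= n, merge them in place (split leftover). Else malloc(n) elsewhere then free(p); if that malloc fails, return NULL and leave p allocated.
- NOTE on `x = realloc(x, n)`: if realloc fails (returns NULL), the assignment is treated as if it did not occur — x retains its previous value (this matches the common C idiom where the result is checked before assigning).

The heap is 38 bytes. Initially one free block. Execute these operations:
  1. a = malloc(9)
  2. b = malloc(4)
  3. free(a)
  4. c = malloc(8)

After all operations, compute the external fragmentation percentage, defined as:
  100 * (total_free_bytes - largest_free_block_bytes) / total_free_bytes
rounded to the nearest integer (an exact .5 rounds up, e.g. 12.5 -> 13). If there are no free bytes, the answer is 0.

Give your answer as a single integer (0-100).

Op 1: a = malloc(9) -> a = 0; heap: [0-8 ALLOC][9-37 FREE]
Op 2: b = malloc(4) -> b = 9; heap: [0-8 ALLOC][9-12 ALLOC][13-37 FREE]
Op 3: free(a) -> (freed a); heap: [0-8 FREE][9-12 ALLOC][13-37 FREE]
Op 4: c = malloc(8) -> c = 0; heap: [0-7 ALLOC][8-8 FREE][9-12 ALLOC][13-37 FREE]
Free blocks: [1 25] total_free=26 largest=25 -> 100*(26-25)/26 = 100/26 ≈ 3.846 -> rounds to 4

Answer: 4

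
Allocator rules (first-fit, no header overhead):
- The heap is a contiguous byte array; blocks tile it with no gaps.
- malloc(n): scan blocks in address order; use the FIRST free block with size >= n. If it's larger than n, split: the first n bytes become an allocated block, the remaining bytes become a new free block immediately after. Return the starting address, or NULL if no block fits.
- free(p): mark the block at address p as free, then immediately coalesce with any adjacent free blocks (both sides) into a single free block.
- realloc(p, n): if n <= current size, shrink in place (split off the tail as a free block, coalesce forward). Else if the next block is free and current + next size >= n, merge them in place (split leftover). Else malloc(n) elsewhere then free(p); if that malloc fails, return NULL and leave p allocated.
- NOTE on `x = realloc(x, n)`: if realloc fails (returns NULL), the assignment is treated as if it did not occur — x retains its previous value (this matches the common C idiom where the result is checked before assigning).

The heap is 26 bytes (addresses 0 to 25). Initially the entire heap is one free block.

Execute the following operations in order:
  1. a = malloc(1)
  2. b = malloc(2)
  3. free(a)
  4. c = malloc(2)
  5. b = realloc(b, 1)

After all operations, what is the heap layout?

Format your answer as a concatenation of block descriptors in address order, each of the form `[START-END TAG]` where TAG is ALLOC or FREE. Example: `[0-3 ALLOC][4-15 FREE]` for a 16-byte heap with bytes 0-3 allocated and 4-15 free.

Answer: [0-0 FREE][1-1 ALLOC][2-2 FREE][3-4 ALLOC][5-25 FREE]

Derivation:
Op 1: a = malloc(1) -> a = 0; heap: [0-0 ALLOC][1-25 FREE]
Op 2: b = malloc(2) -> b = 1; heap: [0-0 ALLOC][1-2 ALLOC][3-25 FREE]
Op 3: free(a) -> (freed a); heap: [0-0 FREE][1-2 ALLOC][3-25 FREE]
Op 4: c = malloc(2) -> c = 3; heap: [0-0 FREE][1-2 ALLOC][3-4 ALLOC][5-25 FREE]
Op 5: b = realloc(b, 1) -> b = 1; heap: [0-0 FREE][1-1 ALLOC][2-2 FREE][3-4 ALLOC][5-25 FREE]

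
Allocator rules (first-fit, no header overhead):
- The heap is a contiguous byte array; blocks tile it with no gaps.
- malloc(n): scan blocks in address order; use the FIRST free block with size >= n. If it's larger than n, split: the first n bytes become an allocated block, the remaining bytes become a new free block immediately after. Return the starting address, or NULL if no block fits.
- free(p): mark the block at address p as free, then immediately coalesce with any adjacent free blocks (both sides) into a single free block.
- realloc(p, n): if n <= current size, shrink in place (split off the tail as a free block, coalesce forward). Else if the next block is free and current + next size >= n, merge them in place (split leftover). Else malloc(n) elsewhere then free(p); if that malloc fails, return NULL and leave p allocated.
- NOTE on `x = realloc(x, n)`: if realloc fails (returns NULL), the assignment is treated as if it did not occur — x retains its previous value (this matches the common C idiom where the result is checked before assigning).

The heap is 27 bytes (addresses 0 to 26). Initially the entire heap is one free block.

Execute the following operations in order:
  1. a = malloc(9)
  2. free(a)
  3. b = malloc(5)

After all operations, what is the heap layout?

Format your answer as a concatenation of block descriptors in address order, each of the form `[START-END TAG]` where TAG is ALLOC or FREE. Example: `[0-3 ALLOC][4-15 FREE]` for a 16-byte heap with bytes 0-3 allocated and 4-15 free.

Op 1: a = malloc(9) -> a = 0; heap: [0-8 ALLOC][9-26 FREE]
Op 2: free(a) -> (freed a); heap: [0-26 FREE]
Op 3: b = malloc(5) -> b = 0; heap: [0-4 ALLOC][5-26 FREE]

Answer: [0-4 ALLOC][5-26 FREE]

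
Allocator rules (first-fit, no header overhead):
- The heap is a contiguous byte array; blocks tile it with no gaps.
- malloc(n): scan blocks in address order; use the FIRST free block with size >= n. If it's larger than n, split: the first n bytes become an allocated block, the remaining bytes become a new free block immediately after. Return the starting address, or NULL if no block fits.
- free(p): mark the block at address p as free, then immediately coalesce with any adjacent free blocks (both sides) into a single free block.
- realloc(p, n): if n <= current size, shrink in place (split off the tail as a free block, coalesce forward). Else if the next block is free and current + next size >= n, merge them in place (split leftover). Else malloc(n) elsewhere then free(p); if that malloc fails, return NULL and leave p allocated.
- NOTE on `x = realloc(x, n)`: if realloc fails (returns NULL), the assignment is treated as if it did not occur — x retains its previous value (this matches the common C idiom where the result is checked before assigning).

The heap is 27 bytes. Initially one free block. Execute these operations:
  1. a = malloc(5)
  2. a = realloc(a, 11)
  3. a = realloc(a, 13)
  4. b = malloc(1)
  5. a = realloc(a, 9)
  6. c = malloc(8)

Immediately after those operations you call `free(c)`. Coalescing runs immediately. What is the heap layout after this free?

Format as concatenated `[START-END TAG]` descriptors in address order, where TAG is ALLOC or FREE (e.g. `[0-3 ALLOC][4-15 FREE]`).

Answer: [0-8 ALLOC][9-12 FREE][13-13 ALLOC][14-26 FREE]

Derivation:
Op 1: a = malloc(5) -> a = 0; heap: [0-4 ALLOC][5-26 FREE]
Op 2: a = realloc(a, 11) -> a = 0; heap: [0-10 ALLOC][11-26 FREE]
Op 3: a = realloc(a, 13) -> a = 0; heap: [0-12 ALLOC][13-26 FREE]
Op 4: b = malloc(1) -> b = 13; heap: [0-12 ALLOC][13-13 ALLOC][14-26 FREE]
Op 5: a = realloc(a, 9) -> a = 0; heap: [0-8 ALLOC][9-12 FREE][13-13 ALLOC][14-26 FREE]
Op 6: c = malloc(8) -> c = 14; heap: [0-8 ALLOC][9-12 FREE][13-13 ALLOC][14-21 ALLOC][22-26 FREE]
free(c): c = 14 -> block [14-21 ALLOC]; mark free, coalesce with adjacent free neighbors -> [0-8 ALLOC][9-12 FREE][13-13 ALLOC][14-26 FREE]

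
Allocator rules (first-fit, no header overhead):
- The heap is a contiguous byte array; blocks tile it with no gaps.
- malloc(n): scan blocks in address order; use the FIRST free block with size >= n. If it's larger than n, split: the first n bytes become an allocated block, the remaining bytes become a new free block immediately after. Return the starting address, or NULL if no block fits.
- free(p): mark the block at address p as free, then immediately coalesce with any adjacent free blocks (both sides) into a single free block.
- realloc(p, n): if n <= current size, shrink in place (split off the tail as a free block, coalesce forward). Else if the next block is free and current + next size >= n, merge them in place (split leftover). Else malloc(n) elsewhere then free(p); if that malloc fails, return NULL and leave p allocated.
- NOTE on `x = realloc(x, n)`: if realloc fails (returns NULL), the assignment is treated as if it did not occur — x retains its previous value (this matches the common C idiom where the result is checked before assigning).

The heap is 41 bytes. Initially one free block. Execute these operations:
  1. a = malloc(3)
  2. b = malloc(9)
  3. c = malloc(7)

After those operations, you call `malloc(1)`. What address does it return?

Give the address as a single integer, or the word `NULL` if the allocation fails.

Op 1: a = malloc(3) -> a = 0; heap: [0-2 ALLOC][3-40 FREE]
Op 2: b = malloc(9) -> b = 3; heap: [0-2 ALLOC][3-11 ALLOC][12-40 FREE]
Op 3: c = malloc(7) -> c = 12; heap: [0-2 ALLOC][3-11 ALLOC][12-18 ALLOC][19-40 FREE]
malloc(1): first-fit scan over [0-2 ALLOC][3-11 ALLOC][12-18 ALLOC][19-40 FREE] -> 19

Answer: 19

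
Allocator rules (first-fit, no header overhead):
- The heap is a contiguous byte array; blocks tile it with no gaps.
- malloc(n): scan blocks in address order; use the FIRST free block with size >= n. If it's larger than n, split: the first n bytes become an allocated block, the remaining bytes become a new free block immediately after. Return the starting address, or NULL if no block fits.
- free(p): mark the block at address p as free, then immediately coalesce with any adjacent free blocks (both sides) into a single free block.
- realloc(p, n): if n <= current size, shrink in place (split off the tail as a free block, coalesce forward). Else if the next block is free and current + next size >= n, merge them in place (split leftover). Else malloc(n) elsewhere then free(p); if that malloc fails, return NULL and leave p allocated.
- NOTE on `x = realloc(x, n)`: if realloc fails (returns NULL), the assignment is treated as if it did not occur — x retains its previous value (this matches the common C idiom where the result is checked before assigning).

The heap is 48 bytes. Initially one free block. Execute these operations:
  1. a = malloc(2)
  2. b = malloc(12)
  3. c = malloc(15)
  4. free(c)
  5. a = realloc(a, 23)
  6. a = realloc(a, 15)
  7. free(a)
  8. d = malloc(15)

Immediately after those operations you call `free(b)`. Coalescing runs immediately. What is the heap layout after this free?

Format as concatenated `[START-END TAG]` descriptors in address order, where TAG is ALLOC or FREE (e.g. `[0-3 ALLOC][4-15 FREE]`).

Op 1: a = malloc(2) -> a = 0; heap: [0-1 ALLOC][2-47 FREE]
Op 2: b = malloc(12) -> b = 2; heap: [0-1 ALLOC][2-13 ALLOC][14-47 FREE]
Op 3: c = malloc(15) -> c = 14; heap: [0-1 ALLOC][2-13 ALLOC][14-28 ALLOC][29-47 FREE]
Op 4: free(c) -> (freed c); heap: [0-1 ALLOC][2-13 ALLOC][14-47 FREE]
Op 5: a = realloc(a, 23) -> a = 14; heap: [0-1 FREE][2-13 ALLOC][14-36 ALLOC][37-47 FREE]
Op 6: a = realloc(a, 15) -> a = 14; heap: [0-1 FREE][2-13 ALLOC][14-28 ALLOC][29-47 FREE]
Op 7: free(a) -> (freed a); heap: [0-1 FREE][2-13 ALLOC][14-47 FREE]
Op 8: d = malloc(15) -> d = 14; heap: [0-1 FREE][2-13 ALLOC][14-28 ALLOC][29-47 FREE]
free(b): b = 2 -> block [2-13 ALLOC]; mark free, coalesce with adjacent free neighbors -> [0-13 FREE][14-28 ALLOC][29-47 FREE]

Answer: [0-13 FREE][14-28 ALLOC][29-47 FREE]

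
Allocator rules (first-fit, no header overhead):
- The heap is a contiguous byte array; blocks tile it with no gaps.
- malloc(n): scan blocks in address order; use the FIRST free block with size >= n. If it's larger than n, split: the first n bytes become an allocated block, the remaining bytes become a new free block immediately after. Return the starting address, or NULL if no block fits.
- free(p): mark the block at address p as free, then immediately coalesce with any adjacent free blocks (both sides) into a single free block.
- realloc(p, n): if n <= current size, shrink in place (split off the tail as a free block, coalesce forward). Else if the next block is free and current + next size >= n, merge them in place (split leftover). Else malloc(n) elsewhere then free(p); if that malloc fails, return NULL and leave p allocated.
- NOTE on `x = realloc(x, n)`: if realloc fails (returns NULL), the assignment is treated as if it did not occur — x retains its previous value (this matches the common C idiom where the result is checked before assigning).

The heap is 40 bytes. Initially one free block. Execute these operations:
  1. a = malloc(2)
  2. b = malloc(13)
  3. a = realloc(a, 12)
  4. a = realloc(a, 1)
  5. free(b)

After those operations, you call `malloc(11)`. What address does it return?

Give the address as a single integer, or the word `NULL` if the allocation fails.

Answer: 0

Derivation:
Op 1: a = malloc(2) -> a = 0; heap: [0-1 ALLOC][2-39 FREE]
Op 2: b = malloc(13) -> b = 2; heap: [0-1 ALLOC][2-14 ALLOC][15-39 FREE]
Op 3: a = realloc(a, 12) -> a = 15; heap: [0-1 FREE][2-14 ALLOC][15-26 ALLOC][27-39 FREE]
Op 4: a = realloc(a, 1) -> a = 15; heap: [0-1 FREE][2-14 ALLOC][15-15 ALLOC][16-39 FREE]
Op 5: free(b) -> (freed b); heap: [0-14 FREE][15-15 ALLOC][16-39 FREE]
malloc(11): first-fit scan over [0-14 FREE][15-15 ALLOC][16-39 FREE] -> 0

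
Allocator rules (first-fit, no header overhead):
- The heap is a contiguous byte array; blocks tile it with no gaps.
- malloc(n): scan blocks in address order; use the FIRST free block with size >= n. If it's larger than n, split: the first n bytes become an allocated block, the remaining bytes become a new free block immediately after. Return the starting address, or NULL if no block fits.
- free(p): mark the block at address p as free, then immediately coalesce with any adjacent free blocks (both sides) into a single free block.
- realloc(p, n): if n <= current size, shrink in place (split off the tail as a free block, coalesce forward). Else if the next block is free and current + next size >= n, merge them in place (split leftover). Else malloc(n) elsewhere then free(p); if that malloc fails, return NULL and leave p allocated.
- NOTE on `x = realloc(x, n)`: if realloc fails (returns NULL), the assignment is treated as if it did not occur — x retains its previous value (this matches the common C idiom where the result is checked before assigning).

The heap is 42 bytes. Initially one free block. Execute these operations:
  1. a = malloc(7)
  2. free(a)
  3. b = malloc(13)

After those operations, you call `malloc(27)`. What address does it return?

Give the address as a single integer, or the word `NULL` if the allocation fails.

Op 1: a = malloc(7) -> a = 0; heap: [0-6 ALLOC][7-41 FREE]
Op 2: free(a) -> (freed a); heap: [0-41 FREE]
Op 3: b = malloc(13) -> b = 0; heap: [0-12 ALLOC][13-41 FREE]
malloc(27): first-fit scan over [0-12 ALLOC][13-41 FREE] -> 13

Answer: 13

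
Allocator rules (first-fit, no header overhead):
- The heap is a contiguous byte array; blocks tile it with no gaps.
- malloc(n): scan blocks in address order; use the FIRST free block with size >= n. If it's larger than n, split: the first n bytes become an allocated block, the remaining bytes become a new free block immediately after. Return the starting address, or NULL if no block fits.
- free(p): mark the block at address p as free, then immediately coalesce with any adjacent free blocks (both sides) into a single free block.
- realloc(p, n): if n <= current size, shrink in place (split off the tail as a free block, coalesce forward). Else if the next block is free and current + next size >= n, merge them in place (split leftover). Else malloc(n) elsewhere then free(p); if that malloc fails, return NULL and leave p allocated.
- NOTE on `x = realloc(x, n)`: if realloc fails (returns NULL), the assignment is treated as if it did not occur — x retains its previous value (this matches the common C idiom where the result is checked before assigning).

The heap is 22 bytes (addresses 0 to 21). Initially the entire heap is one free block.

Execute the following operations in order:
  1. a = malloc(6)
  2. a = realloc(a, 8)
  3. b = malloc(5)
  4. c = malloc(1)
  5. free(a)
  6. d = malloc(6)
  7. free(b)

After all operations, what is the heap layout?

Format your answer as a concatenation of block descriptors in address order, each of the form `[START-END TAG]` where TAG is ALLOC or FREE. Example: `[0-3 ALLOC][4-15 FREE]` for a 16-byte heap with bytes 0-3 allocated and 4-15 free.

Op 1: a = malloc(6) -> a = 0; heap: [0-5 ALLOC][6-21 FREE]
Op 2: a = realloc(a, 8) -> a = 0; heap: [0-7 ALLOC][8-21 FREE]
Op 3: b = malloc(5) -> b = 8; heap: [0-7 ALLOC][8-12 ALLOC][13-21 FREE]
Op 4: c = malloc(1) -> c = 13; heap: [0-7 ALLOC][8-12 ALLOC][13-13 ALLOC][14-21 FREE]
Op 5: free(a) -> (freed a); heap: [0-7 FREE][8-12 ALLOC][13-13 ALLOC][14-21 FREE]
Op 6: d = malloc(6) -> d = 0; heap: [0-5 ALLOC][6-7 FREE][8-12 ALLOC][13-13 ALLOC][14-21 FREE]
Op 7: free(b) -> (freed b); heap: [0-5 ALLOC][6-12 FREE][13-13 ALLOC][14-21 FREE]

Answer: [0-5 ALLOC][6-12 FREE][13-13 ALLOC][14-21 FREE]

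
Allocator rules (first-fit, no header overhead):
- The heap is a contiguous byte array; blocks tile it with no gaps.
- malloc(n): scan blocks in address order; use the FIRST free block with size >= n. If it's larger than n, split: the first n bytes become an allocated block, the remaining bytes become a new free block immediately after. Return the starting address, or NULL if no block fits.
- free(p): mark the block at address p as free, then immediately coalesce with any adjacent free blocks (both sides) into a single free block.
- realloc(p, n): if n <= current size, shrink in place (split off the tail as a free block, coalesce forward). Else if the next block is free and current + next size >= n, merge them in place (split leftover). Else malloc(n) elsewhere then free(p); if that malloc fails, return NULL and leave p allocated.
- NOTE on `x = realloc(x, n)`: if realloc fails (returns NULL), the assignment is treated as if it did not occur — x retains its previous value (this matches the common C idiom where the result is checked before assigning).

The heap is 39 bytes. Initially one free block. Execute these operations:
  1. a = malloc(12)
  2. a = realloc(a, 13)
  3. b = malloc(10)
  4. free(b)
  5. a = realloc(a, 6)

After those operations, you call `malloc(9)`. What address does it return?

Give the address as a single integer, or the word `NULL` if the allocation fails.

Op 1: a = malloc(12) -> a = 0; heap: [0-11 ALLOC][12-38 FREE]
Op 2: a = realloc(a, 13) -> a = 0; heap: [0-12 ALLOC][13-38 FREE]
Op 3: b = malloc(10) -> b = 13; heap: [0-12 ALLOC][13-22 ALLOC][23-38 FREE]
Op 4: free(b) -> (freed b); heap: [0-12 ALLOC][13-38 FREE]
Op 5: a = realloc(a, 6) -> a = 0; heap: [0-5 ALLOC][6-38 FREE]
malloc(9): first-fit scan over [0-5 ALLOC][6-38 FREE] -> 6

Answer: 6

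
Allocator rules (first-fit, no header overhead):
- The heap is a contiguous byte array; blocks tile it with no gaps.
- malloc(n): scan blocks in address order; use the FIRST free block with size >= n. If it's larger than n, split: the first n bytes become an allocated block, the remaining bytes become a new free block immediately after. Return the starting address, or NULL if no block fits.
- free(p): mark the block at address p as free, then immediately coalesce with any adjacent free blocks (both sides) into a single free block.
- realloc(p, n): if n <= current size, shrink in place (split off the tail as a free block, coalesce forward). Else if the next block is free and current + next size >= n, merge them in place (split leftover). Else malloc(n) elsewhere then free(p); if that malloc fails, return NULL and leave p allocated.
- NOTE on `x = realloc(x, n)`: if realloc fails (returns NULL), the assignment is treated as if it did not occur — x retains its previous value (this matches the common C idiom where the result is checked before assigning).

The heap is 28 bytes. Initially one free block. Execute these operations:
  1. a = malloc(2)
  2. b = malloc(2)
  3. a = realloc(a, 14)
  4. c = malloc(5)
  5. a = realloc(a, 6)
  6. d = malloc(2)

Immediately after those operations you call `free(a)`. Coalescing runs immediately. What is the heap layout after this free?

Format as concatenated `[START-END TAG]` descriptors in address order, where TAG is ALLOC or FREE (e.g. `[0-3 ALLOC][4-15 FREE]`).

Answer: [0-1 ALLOC][2-3 ALLOC][4-17 FREE][18-22 ALLOC][23-27 FREE]

Derivation:
Op 1: a = malloc(2) -> a = 0; heap: [0-1 ALLOC][2-27 FREE]
Op 2: b = malloc(2) -> b = 2; heap: [0-1 ALLOC][2-3 ALLOC][4-27 FREE]
Op 3: a = realloc(a, 14) -> a = 4; heap: [0-1 FREE][2-3 ALLOC][4-17 ALLOC][18-27 FREE]
Op 4: c = malloc(5) -> c = 18; heap: [0-1 FREE][2-3 ALLOC][4-17 ALLOC][18-22 ALLOC][23-27 FREE]
Op 5: a = realloc(a, 6) -> a = 4; heap: [0-1 FREE][2-3 ALLOC][4-9 ALLOC][10-17 FREE][18-22 ALLOC][23-27 FREE]
Op 6: d = malloc(2) -> d = 0; heap: [0-1 ALLOC][2-3 ALLOC][4-9 ALLOC][10-17 FREE][18-22 ALLOC][23-27 FREE]
free(a): a = 4 -> block [4-9 ALLOC]; mark free, coalesce with adjacent free neighbors -> [0-1 ALLOC][2-3 ALLOC][4-17 FREE][18-22 ALLOC][23-27 FREE]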